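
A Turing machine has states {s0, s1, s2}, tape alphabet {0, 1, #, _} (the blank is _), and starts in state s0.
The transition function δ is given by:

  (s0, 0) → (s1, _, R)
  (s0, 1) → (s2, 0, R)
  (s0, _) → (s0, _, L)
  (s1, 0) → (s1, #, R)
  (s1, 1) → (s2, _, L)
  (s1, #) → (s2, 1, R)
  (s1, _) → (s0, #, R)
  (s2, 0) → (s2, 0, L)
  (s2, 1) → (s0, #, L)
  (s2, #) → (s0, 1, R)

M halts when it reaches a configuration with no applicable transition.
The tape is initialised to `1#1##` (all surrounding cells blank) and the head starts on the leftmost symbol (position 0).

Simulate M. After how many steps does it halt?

4

s0 | [1]#1##   read 1 → write 0, move R, go to s2
s2 | 0[#]1##   read # → write 1, move R, go to s0
s0 | 01[1]##   read 1 → write 0, move R, go to s2
s2 | 010[#]#   read # → write 1, move R, go to s0
s0 | 0101[#]
M halts after 4 transitions.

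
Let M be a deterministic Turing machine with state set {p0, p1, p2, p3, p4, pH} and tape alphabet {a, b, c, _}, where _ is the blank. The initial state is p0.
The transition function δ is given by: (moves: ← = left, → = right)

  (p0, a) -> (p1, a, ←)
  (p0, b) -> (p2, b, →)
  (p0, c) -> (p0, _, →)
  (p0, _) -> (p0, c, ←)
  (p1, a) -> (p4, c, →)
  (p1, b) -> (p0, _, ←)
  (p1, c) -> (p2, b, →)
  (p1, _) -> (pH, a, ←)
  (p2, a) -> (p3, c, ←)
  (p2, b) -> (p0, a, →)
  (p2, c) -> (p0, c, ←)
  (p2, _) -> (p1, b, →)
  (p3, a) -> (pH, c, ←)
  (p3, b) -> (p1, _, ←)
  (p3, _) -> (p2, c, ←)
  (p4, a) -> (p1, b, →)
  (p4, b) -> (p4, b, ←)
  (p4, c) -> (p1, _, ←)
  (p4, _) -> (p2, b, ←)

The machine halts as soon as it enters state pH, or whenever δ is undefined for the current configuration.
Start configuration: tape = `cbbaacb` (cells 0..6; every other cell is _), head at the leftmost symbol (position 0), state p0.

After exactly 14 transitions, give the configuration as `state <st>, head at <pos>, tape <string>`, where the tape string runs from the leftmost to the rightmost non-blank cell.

state pH, head at 6, tape bcbbbba

p0 | [c]bbaacb_   read c → write _, move →, go to p0
p0 | _[b]baacb_   read b → write b, move →, go to p2
p2 | _b[b]aacb_   read b → write a, move →, go to p0
p0 | _ba[a]acb_   read a → write a, move ←, go to p1
p1 | _b[a]aacb_   read a → write c, move →, go to p4
p4 | _bc[a]acb_   read a → write b, move →, go to p1
p1 | _bcb[a]cb_   read a → write c, move →, go to p4
p4 | _bcbc[c]b_   read c → write _, move ←, go to p1
p1 | _bcb[c]_b_   read c → write b, move →, go to p2
p2 | _bcbb[_]b_   read _ → write b, move →, go to p1
p1 | _bcbbb[b]_   read b → write _, move ←, go to p0
p0 | _bcbb[b]__   read b → write b, move →, go to p2
p2 | _bcbbb[_]_   read _ → write b, move →, go to p1
p1 | _bcbbbb[_]   read _ → write a, move ←, go to pH
pH | _bcbbb[b]a
After 14 steps: state pH, head at 6, tape bcbbbba.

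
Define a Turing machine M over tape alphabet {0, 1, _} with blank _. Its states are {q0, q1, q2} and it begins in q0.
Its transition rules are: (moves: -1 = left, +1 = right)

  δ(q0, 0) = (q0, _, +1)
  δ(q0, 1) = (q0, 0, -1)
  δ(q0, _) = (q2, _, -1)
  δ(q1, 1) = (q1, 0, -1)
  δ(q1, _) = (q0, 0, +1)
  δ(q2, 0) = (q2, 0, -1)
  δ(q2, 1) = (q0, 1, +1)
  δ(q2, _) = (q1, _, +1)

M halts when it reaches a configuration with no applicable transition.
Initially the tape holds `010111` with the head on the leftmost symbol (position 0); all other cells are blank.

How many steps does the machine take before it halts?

state=q0 head=0 tape=_[0]10111   (q0,0)→(q0,_,+1)
state=q0 head=1 tape=__[1]0111   (q0,1)→(q0,0,-1)
state=q0 head=0 tape=_[_]00111   (q0,_)→(q2,_,-1)
state=q2 head=-1 tape=[_]_00111   (q2,_)→(q1,_,+1)
state=q1 head=0 tape=_[_]00111   (q1,_)→(q0,0,+1)
state=q0 head=1 tape=_0[0]0111   (q0,0)→(q0,_,+1)
state=q0 head=2 tape=_0_[0]111   (q0,0)→(q0,_,+1)
state=q0 head=3 tape=_0__[1]11   (q0,1)→(q0,0,-1)
state=q0 head=2 tape=_0_[_]011   (q0,_)→(q2,_,-1)
state=q2 head=1 tape=_0[_]_011   (q2,_)→(q1,_,+1)
state=q1 head=2 tape=_0_[_]011   (q1,_)→(q0,0,+1)
state=q0 head=3 tape=_0_0[0]11   (q0,0)→(q0,_,+1)
state=q0 head=4 tape=_0_0_[1]1   (q0,1)→(q0,0,-1)
state=q0 head=3 tape=_0_0[_]01   (q0,_)→(q2,_,-1)
state=q2 head=2 tape=_0_[0]_01   (q2,0)→(q2,0,-1)
state=q2 head=1 tape=_0[_]0_01   (q2,_)→(q1,_,+1)
state=q1 head=2 tape=_0_[0]_01
M halts after 16 transitions.

16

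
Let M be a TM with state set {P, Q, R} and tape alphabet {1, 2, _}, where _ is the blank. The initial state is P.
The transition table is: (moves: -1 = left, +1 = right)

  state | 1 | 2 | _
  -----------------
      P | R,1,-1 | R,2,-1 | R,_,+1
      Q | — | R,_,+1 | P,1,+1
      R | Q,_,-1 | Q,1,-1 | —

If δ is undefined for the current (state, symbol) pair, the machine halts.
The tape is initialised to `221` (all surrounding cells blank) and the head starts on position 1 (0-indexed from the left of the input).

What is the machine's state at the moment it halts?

Q

P | __2[2]1   read 2 → write 2, move -1, go to R
R | __[2]21   read 2 → write 1, move -1, go to Q
Q | _[_]121   read _ → write 1, move +1, go to P
P | _1[1]21   read 1 → write 1, move -1, go to R
R | _[1]121   read 1 → write _, move -1, go to Q
Q | [_]_121   read _ → write 1, move +1, go to P
P | 1[_]121   read _ → write _, move +1, go to R
R | 1_[1]21   read 1 → write _, move -1, go to Q
Q | 1[_]_21   read _ → write 1, move +1, go to P
P | 11[_]21   read _ → write _, move +1, go to R
R | 11_[2]1   read 2 → write 1, move -1, go to Q
Q | 11[_]11   read _ → write 1, move +1, go to P
P | 111[1]1   read 1 → write 1, move -1, go to R
R | 11[1]11   read 1 → write _, move -1, go to Q
Q | 1[1]_11
No transition is defined for (Q, 1); M halts in state Q.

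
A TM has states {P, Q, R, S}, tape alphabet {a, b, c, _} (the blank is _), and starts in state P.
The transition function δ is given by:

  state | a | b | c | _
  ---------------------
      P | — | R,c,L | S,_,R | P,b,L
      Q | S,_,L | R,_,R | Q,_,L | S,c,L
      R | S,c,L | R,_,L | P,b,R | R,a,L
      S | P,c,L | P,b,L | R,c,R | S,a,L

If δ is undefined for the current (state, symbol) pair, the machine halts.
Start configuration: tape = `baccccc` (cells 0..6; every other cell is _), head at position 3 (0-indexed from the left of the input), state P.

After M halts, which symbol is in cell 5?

b

P | bac[c]ccc_   read c → write _, move R, go to S
S | bac_[c]cc_   read c → write c, move R, go to R
R | bac_c[c]c_   read c → write b, move R, go to P
P | bac_cb[c]_   read c → write _, move R, go to S
S | bac_cb_[_]   read _ → write a, move L, go to S
S | bac_cb[_]a   read _ → write a, move L, go to S
S | bac_c[b]aa   read b → write b, move L, go to P
P | bac_[c]baa   read c → write _, move R, go to S
S | bac__[b]aa   read b → write b, move L, go to P
P | bac_[_]baa   read _ → write b, move L, go to P
P | bac[_]bbaa   read _ → write b, move L, go to P
P | ba[c]bbbaa   read c → write _, move R, go to S
S | ba_[b]bbaa   read b → write b, move L, go to P
P | ba[_]bbbaa   read _ → write b, move L, go to P
P | b[a]bbbbaa
Cell 5 holds b when M halts.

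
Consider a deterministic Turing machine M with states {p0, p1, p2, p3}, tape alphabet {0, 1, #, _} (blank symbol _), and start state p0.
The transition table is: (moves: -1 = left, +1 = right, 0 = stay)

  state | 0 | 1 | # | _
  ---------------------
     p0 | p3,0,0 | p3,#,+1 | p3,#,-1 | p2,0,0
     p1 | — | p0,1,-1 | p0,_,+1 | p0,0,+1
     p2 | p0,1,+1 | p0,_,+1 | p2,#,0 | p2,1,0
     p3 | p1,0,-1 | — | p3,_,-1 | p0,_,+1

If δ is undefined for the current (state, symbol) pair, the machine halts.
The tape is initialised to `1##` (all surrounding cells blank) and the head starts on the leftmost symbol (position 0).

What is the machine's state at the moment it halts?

state=p0 head=0 tape=_[1]##   (p0,1)→(p3,#,+1)
state=p3 head=1 tape=_#[#]#   (p3,#)→(p3,_,-1)
state=p3 head=0 tape=_[#]_#   (p3,#)→(p3,_,-1)
state=p3 head=-1 tape=[_]__#   (p3,_)→(p0,_,+1)
state=p0 head=0 tape=_[_]_#   (p0,_)→(p2,0,0)
state=p2 head=0 tape=_[0]_#   (p2,0)→(p0,1,+1)
state=p0 head=1 tape=_1[_]#   (p0,_)→(p2,0,0)
state=p2 head=1 tape=_1[0]#   (p2,0)→(p0,1,+1)
state=p0 head=2 tape=_11[#]   (p0,#)→(p3,#,-1)
state=p3 head=1 tape=_1[1]#
No transition is defined for (p3, 1); M halts in state p3.

p3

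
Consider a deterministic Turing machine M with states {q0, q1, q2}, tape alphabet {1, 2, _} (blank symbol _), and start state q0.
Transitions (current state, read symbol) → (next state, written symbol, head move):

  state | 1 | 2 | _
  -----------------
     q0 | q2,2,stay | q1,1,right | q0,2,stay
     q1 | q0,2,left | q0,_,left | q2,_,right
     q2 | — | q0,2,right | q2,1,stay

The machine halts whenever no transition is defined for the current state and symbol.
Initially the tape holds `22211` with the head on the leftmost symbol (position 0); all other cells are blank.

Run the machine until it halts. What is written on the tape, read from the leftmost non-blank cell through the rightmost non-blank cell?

22221_1

q0 | [2]2211__   read 2 → write 1, move right, go to q1
q1 | 1[2]211__   read 2 → write _, move left, go to q0
q0 | [1]_211__   read 1 → write 2, move stay, go to q2
q2 | [2]_211__   read 2 → write 2, move right, go to q0
q0 | 2[_]211__   read _ → write 2, move stay, go to q0
q0 | 2[2]211__   read 2 → write 1, move right, go to q1
q1 | 21[2]11__   read 2 → write _, move left, go to q0
q0 | 2[1]_11__   read 1 → write 2, move stay, go to q2
q2 | 2[2]_11__   read 2 → write 2, move right, go to q0
q0 | 22[_]11__   read _ → write 2, move stay, go to q0
q0 | 22[2]11__   read 2 → write 1, move right, go to q1
q1 | 221[1]1__   read 1 → write 2, move left, go to q0
q0 | 22[1]21__   read 1 → write 2, move stay, go to q2
q2 | 22[2]21__   read 2 → write 2, move right, go to q0
q0 | 222[2]1__   read 2 → write 1, move right, go to q1
q1 | 2221[1]__   read 1 → write 2, move left, go to q0
q0 | 222[1]2__   read 1 → write 2, move stay, go to q2
q2 | 222[2]2__   read 2 → write 2, move right, go to q0
q0 | 2222[2]__   read 2 → write 1, move right, go to q1
q1 | 22221[_]_   read _ → write _, move right, go to q2
q2 | 22221_[_]   read _ → write 1, move stay, go to q2
q2 | 22221_[1]
The non-blank tape span at halt is 22221_1.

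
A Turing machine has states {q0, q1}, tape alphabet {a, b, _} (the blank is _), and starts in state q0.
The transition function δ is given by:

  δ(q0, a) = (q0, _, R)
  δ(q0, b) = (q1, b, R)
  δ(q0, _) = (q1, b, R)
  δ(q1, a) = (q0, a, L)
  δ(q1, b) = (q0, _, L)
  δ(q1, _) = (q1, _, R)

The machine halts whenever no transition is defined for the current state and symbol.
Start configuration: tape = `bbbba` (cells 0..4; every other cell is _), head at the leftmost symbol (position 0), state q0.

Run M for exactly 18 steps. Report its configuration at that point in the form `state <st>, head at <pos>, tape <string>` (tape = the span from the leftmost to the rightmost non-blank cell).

state q1, head at 4, tape bbbba

q0 | [b]bbba   read b → write b, move R, go to q1
q1 | b[b]bba   read b → write _, move L, go to q0
q0 | [b]_bba   read b → write b, move R, go to q1
q1 | b[_]bba   read _ → write _, move R, go to q1
q1 | b_[b]ba   read b → write _, move L, go to q0
q0 | b[_]_ba   read _ → write b, move R, go to q1
q1 | bb[_]ba   read _ → write _, move R, go to q1
q1 | bb_[b]a   read b → write _, move L, go to q0
q0 | bb[_]_a   read _ → write b, move R, go to q1
q1 | bbb[_]a   read _ → write _, move R, go to q1
q1 | bbb_[a]   read a → write a, move L, go to q0
q0 | bbb[_]a   read _ → write b, move R, go to q1
q1 | bbbb[a]   read a → write a, move L, go to q0
q0 | bbb[b]a   read b → write b, move R, go to q1
q1 | bbbb[a]   read a → write a, move L, go to q0
q0 | bbb[b]a   read b → write b, move R, go to q1
q1 | bbbb[a]   read a → write a, move L, go to q0
q0 | bbb[b]a   read b → write b, move R, go to q1
q1 | bbbb[a]
After 18 steps: state q1, head at 4, tape bbbba.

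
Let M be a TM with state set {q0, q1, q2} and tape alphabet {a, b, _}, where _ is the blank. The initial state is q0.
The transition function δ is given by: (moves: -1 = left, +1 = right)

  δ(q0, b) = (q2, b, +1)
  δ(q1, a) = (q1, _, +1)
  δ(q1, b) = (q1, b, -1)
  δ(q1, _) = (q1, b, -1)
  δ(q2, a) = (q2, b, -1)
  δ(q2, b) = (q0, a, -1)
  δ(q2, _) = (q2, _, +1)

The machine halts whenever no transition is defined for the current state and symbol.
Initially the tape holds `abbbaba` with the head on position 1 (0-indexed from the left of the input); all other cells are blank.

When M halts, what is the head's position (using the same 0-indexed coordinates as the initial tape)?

q0 | a[b]bbaba   read b → write b, move +1, go to q2
q2 | ab[b]baba   read b → write a, move -1, go to q0
q0 | a[b]ababa   read b → write b, move +1, go to q2
q2 | ab[a]baba   read a → write b, move -1, go to q2
q2 | a[b]bbaba   read b → write a, move -1, go to q0
q0 | [a]abbaba
At halt the head is at cell 0.

0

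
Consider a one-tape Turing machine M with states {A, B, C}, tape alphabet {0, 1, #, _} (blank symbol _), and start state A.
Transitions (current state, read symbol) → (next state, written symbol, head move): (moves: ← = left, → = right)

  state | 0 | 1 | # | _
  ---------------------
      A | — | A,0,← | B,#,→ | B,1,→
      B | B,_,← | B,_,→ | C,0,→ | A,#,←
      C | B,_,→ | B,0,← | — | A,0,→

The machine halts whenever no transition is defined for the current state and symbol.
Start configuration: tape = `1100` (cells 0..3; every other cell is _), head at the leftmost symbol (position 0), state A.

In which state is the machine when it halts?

state=A head=0 tape=_[1]100   (A,1)→(A,0,←)
state=A head=-1 tape=[_]0100   (A,_)→(B,1,→)
state=B head=0 tape=1[0]100   (B,0)→(B,_,←)
state=B head=-1 tape=[1]_100   (B,1)→(B,_,→)
state=B head=0 tape=_[_]100   (B,_)→(A,#,←)
state=A head=-1 tape=[_]#100   (A,_)→(B,1,→)
state=B head=0 tape=1[#]100   (B,#)→(C,0,→)
state=C head=1 tape=10[1]00   (C,1)→(B,0,←)
state=B head=0 tape=1[0]000   (B,0)→(B,_,←)
state=B head=-1 tape=[1]_000   (B,1)→(B,_,→)
state=B head=0 tape=_[_]000   (B,_)→(A,#,←)
state=A head=-1 tape=[_]#000   (A,_)→(B,1,→)
state=B head=0 tape=1[#]000   (B,#)→(C,0,→)
state=C head=1 tape=10[0]00   (C,0)→(B,_,→)
state=B head=2 tape=10_[0]0   (B,0)→(B,_,←)
state=B head=1 tape=10[_]_0   (B,_)→(A,#,←)
state=A head=0 tape=1[0]#_0
No transition is defined for (A, 0); M halts in state A.

A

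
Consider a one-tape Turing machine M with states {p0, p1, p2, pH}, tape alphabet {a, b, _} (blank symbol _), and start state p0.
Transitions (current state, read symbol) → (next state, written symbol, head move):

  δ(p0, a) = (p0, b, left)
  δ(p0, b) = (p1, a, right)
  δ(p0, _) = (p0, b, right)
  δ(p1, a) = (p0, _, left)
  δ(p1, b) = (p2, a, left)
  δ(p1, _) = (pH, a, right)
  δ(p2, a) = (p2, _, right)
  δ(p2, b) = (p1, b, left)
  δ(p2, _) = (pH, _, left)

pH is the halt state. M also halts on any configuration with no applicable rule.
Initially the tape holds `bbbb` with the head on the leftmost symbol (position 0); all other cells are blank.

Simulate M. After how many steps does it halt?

6

p0 | [b]bbb   read b → write a, move right, go to p1
p1 | a[b]bb   read b → write a, move left, go to p2
p2 | [a]abb   read a → write _, move right, go to p2
p2 | _[a]bb   read a → write _, move right, go to p2
p2 | __[b]b   read b → write b, move left, go to p1
p1 | _[_]bb   read _ → write a, move right, go to pH
pH | _a[b]b
M halts after 6 transitions.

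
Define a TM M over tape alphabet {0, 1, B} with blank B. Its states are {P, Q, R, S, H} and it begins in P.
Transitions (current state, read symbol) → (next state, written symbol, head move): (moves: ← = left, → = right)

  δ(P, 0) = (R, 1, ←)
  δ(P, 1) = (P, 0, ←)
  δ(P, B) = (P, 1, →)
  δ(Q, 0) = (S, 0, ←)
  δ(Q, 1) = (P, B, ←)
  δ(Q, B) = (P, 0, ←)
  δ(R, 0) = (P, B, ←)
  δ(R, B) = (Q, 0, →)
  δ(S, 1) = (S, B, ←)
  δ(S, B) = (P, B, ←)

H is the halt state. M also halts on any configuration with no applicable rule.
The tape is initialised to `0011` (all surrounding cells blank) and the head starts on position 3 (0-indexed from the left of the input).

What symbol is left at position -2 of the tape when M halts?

P | BB001[1]   read 1 → write 0, move ←, go to P
P | BB00[1]0   read 1 → write 0, move ←, go to P
P | BB0[0]00   read 0 → write 1, move ←, go to R
R | BB[0]100   read 0 → write B, move ←, go to P
P | B[B]B100   read B → write 1, move →, go to P
P | B1[B]100   read B → write 1, move →, go to P
P | B11[1]00   read 1 → write 0, move ←, go to P
P | B1[1]000   read 1 → write 0, move ←, go to P
P | B[1]0000   read 1 → write 0, move ←, go to P
P | [B]00000   read B → write 1, move →, go to P
P | 1[0]0000   read 0 → write 1, move ←, go to R
R | [1]10000
Cell -2 holds 1 when M halts.

1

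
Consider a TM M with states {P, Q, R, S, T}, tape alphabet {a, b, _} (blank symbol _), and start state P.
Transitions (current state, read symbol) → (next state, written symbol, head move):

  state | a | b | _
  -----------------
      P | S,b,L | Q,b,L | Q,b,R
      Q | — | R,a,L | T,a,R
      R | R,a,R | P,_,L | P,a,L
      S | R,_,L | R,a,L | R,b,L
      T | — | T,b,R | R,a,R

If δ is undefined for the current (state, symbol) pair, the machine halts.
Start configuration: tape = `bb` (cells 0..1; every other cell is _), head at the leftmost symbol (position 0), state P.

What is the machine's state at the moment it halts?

Q

state=P head=0 tape=____[b]b__   (P,b)→(Q,b,L)
state=Q head=-1 tape=___[_]bb__   (Q,_)→(T,a,R)
state=T head=0 tape=___a[b]b__   (T,b)→(T,b,R)
state=T head=1 tape=___ab[b]__   (T,b)→(T,b,R)
state=T head=2 tape=___abb[_]_   (T,_)→(R,a,R)
state=R head=3 tape=___abba[_]   (R,_)→(P,a,L)
state=P head=2 tape=___abb[a]a   (P,a)→(S,b,L)
state=S head=1 tape=___ab[b]ba   (S,b)→(R,a,L)
state=R head=0 tape=___a[b]aba   (R,b)→(P,_,L)
state=P head=-1 tape=___[a]_aba   (P,a)→(S,b,L)
state=S head=-2 tape=__[_]b_aba   (S,_)→(R,b,L)
state=R head=-3 tape=_[_]bb_aba   (R,_)→(P,a,L)
state=P head=-4 tape=[_]abb_aba   (P,_)→(Q,b,R)
state=Q head=-3 tape=b[a]bb_aba
No transition is defined for (Q, a); M halts in state Q.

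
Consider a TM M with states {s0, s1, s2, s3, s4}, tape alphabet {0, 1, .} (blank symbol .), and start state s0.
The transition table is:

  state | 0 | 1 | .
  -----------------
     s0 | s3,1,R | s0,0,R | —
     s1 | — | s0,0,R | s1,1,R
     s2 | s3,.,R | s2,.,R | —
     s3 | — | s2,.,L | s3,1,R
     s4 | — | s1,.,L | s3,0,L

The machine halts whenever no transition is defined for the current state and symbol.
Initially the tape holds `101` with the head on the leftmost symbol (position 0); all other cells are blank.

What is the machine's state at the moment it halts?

s2

s0 | [1]01   read 1 → write 0, move R, go to s0
s0 | 0[0]1   read 0 → write 1, move R, go to s3
s3 | 01[1]   read 1 → write ., move L, go to s2
s2 | 0[1].   read 1 → write ., move R, go to s2
s2 | 0.[.]
No transition is defined for (s2, .); M halts in state s2.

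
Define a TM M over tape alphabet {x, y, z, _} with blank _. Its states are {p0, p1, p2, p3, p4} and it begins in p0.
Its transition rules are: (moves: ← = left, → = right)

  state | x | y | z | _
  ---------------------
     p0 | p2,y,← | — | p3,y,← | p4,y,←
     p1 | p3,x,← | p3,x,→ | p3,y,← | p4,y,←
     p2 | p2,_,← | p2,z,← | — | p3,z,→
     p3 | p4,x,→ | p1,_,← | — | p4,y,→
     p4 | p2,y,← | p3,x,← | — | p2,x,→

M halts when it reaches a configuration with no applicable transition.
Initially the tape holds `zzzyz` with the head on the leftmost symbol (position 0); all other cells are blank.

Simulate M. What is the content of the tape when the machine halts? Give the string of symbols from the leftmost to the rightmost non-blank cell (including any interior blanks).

state=p0 head=0 tape=____[z]zzyz   (p0,z)→(p3,y,←)
state=p3 head=-1 tape=___[_]yzzyz   (p3,_)→(p4,y,→)
state=p4 head=0 tape=___y[y]zzyz   (p4,y)→(p3,x,←)
state=p3 head=-1 tape=___[y]xzzyz   (p3,y)→(p1,_,←)
state=p1 head=-2 tape=__[_]_xzzyz   (p1,_)→(p4,y,←)
state=p4 head=-3 tape=_[_]y_xzzyz   (p4,_)→(p2,x,→)
state=p2 head=-2 tape=_x[y]_xzzyz   (p2,y)→(p2,z,←)
state=p2 head=-3 tape=_[x]z_xzzyz   (p2,x)→(p2,_,←)
state=p2 head=-4 tape=[_]_z_xzzyz   (p2,_)→(p3,z,→)
state=p3 head=-3 tape=z[_]z_xzzyz   (p3,_)→(p4,y,→)
state=p4 head=-2 tape=zy[z]_xzzyz
The non-blank tape span at halt is zyz_xzzyz.

zyz_xzzyz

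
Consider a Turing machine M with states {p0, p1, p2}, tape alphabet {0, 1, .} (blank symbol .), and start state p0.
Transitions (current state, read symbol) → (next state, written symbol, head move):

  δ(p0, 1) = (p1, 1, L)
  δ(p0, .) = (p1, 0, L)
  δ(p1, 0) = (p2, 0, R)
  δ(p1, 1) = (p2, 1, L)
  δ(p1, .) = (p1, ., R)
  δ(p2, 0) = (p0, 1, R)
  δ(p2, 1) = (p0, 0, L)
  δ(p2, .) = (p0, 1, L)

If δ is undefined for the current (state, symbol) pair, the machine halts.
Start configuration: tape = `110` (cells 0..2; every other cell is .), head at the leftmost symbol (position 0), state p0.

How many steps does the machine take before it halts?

state=p0 head=0 tape=...[1]10   (p0,1)→(p1,1,L)
state=p1 head=-1 tape=..[.]110   (p1,.)→(p1,.,R)
state=p1 head=0 tape=...[1]10   (p1,1)→(p2,1,L)
state=p2 head=-1 tape=..[.]110   (p2,.)→(p0,1,L)
state=p0 head=-2 tape=.[.]1110   (p0,.)→(p1,0,L)
state=p1 head=-3 tape=[.]01110   (p1,.)→(p1,.,R)
state=p1 head=-2 tape=.[0]1110   (p1,0)→(p2,0,R)
state=p2 head=-1 tape=.0[1]110   (p2,1)→(p0,0,L)
state=p0 head=-2 tape=.[0]0110
M halts after 8 transitions.

8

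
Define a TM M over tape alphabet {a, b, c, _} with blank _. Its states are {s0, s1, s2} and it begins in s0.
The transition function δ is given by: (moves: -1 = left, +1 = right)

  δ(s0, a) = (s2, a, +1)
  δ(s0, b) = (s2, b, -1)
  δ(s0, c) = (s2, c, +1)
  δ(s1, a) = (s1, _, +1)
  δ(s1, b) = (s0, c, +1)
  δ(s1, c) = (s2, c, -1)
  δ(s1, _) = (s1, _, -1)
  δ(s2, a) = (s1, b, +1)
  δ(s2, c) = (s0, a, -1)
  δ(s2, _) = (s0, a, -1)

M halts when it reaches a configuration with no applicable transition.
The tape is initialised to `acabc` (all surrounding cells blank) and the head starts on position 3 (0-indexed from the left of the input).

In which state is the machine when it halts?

state=s0 head=3 tape=aca[b]c__   (s0,b)→(s2,b,-1)
state=s2 head=2 tape=ac[a]bc__   (s2,a)→(s1,b,+1)
state=s1 head=3 tape=acb[b]c__   (s1,b)→(s0,c,+1)
state=s0 head=4 tape=acbc[c]__   (s0,c)→(s2,c,+1)
state=s2 head=5 tape=acbcc[_]_   (s2,_)→(s0,a,-1)
state=s0 head=4 tape=acbc[c]a_   (s0,c)→(s2,c,+1)
state=s2 head=5 tape=acbcc[a]_   (s2,a)→(s1,b,+1)
state=s1 head=6 tape=acbccb[_]   (s1,_)→(s1,_,-1)
state=s1 head=5 tape=acbcc[b]_   (s1,b)→(s0,c,+1)
state=s0 head=6 tape=acbccc[_]
No transition is defined for (s0, _); M halts in state s0.

s0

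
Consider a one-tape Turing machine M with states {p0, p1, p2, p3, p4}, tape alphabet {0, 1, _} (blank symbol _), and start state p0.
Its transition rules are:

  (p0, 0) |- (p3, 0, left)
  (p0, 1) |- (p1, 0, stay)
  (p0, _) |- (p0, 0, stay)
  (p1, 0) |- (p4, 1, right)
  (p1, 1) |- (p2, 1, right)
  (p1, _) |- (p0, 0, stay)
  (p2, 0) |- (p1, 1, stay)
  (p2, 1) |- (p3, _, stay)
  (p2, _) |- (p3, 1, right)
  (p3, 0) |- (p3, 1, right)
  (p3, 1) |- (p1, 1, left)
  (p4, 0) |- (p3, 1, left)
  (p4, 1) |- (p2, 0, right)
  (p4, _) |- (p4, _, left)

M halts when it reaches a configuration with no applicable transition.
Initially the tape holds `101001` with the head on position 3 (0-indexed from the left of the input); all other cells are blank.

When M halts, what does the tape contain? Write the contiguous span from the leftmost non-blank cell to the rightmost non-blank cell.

11011

state=p0 head=3 tape=101[0]01   (p0,0)→(p3,0,left)
state=p3 head=2 tape=10[1]001   (p3,1)→(p1,1,left)
state=p1 head=1 tape=1[0]1001   (p1,0)→(p4,1,right)
state=p4 head=2 tape=11[1]001   (p4,1)→(p2,0,right)
state=p2 head=3 tape=110[0]01   (p2,0)→(p1,1,stay)
state=p1 head=3 tape=110[1]01   (p1,1)→(p2,1,right)
state=p2 head=4 tape=1101[0]1   (p2,0)→(p1,1,stay)
state=p1 head=4 tape=1101[1]1   (p1,1)→(p2,1,right)
state=p2 head=5 tape=11011[1]   (p2,1)→(p3,_,stay)
state=p3 head=5 tape=11011[_]
The non-blank tape span at halt is 11011.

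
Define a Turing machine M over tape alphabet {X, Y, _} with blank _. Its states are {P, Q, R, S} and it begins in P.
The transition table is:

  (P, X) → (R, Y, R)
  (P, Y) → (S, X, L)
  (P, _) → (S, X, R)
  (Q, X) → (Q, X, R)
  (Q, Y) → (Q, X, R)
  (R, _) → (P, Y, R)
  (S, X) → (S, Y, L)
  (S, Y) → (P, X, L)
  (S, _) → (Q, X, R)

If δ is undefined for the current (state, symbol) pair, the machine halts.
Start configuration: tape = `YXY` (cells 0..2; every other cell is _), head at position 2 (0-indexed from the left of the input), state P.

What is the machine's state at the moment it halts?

state=P head=2 tape=__YX[Y]_   (P,Y)→(S,X,L)
state=S head=1 tape=__Y[X]X_   (S,X)→(S,Y,L)
state=S head=0 tape=__[Y]YX_   (S,Y)→(P,X,L)
state=P head=-1 tape=_[_]XYX_   (P,_)→(S,X,R)
state=S head=0 tape=_X[X]YX_   (S,X)→(S,Y,L)
state=S head=-1 tape=_[X]YYX_   (S,X)→(S,Y,L)
state=S head=-2 tape=[_]YYYX_   (S,_)→(Q,X,R)
state=Q head=-1 tape=X[Y]YYX_   (Q,Y)→(Q,X,R)
state=Q head=0 tape=XX[Y]YX_   (Q,Y)→(Q,X,R)
state=Q head=1 tape=XXX[Y]X_   (Q,Y)→(Q,X,R)
state=Q head=2 tape=XXXX[X]_   (Q,X)→(Q,X,R)
state=Q head=3 tape=XXXXX[_]
No transition is defined for (Q, _); M halts in state Q.

Q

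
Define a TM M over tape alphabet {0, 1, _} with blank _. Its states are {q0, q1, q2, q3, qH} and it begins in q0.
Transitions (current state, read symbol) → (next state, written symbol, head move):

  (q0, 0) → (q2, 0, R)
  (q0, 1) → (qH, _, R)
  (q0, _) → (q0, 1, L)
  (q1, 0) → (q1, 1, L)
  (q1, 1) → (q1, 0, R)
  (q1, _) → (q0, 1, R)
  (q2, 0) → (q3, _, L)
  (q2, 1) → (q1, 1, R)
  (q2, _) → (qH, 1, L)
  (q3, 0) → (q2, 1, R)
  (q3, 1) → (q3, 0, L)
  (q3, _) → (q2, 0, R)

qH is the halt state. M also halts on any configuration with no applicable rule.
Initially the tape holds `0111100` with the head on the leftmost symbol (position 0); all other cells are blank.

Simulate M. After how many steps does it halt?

23

state=q0 head=0 tape=_[0]111100   (q0,0)→(q2,0,R)
state=q2 head=1 tape=_0[1]11100   (q2,1)→(q1,1,R)
state=q1 head=2 tape=_01[1]1100   (q1,1)→(q1,0,R)
state=q1 head=3 tape=_010[1]100   (q1,1)→(q1,0,R)
state=q1 head=4 tape=_0100[1]00   (q1,1)→(q1,0,R)
state=q1 head=5 tape=_01000[0]0   (q1,0)→(q1,1,L)
state=q1 head=4 tape=_0100[0]10   (q1,0)→(q1,1,L)
state=q1 head=3 tape=_010[0]110   (q1,0)→(q1,1,L)
state=q1 head=2 tape=_01[0]1110   (q1,0)→(q1,1,L)
state=q1 head=1 tape=_0[1]11110   (q1,1)→(q1,0,R)
state=q1 head=2 tape=_00[1]1110   (q1,1)→(q1,0,R)
state=q1 head=3 tape=_000[1]110   (q1,1)→(q1,0,R)
state=q1 head=4 tape=_0000[1]10   (q1,1)→(q1,0,R)
state=q1 head=5 tape=_00000[1]0   (q1,1)→(q1,0,R)
state=q1 head=6 tape=_000000[0]   (q1,0)→(q1,1,L)
state=q1 head=5 tape=_00000[0]1   (q1,0)→(q1,1,L)
state=q1 head=4 tape=_0000[0]11   (q1,0)→(q1,1,L)
state=q1 head=3 tape=_000[0]111   (q1,0)→(q1,1,L)
state=q1 head=2 tape=_00[0]1111   (q1,0)→(q1,1,L)
state=q1 head=1 tape=_0[0]11111   (q1,0)→(q1,1,L)
state=q1 head=0 tape=_[0]111111   (q1,0)→(q1,1,L)
state=q1 head=-1 tape=[_]1111111   (q1,_)→(q0,1,R)
state=q0 head=0 tape=1[1]111111   (q0,1)→(qH,_,R)
state=qH head=1 tape=1_[1]11111
M halts after 23 transitions.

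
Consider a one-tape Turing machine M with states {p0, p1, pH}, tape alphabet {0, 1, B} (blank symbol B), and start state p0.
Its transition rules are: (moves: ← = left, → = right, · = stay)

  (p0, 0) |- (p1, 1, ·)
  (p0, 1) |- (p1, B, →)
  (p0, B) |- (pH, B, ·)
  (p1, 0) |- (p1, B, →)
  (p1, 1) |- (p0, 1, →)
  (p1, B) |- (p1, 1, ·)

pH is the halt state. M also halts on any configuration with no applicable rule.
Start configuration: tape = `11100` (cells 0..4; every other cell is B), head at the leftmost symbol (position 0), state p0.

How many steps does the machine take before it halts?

state=p0 head=0 tape=[1]1100BB   (p0,1)→(p1,B,→)
state=p1 head=1 tape=B[1]100BB   (p1,1)→(p0,1,→)
state=p0 head=2 tape=B1[1]00BB   (p0,1)→(p1,B,→)
state=p1 head=3 tape=B1B[0]0BB   (p1,0)→(p1,B,→)
state=p1 head=4 tape=B1BB[0]BB   (p1,0)→(p1,B,→)
state=p1 head=5 tape=B1BBB[B]B   (p1,B)→(p1,1,·)
state=p1 head=5 tape=B1BBB[1]B   (p1,1)→(p0,1,→)
state=p0 head=6 tape=B1BBB1[B]   (p0,B)→(pH,B,·)
state=pH head=6 tape=B1BBB1[B]
M halts after 8 transitions.

8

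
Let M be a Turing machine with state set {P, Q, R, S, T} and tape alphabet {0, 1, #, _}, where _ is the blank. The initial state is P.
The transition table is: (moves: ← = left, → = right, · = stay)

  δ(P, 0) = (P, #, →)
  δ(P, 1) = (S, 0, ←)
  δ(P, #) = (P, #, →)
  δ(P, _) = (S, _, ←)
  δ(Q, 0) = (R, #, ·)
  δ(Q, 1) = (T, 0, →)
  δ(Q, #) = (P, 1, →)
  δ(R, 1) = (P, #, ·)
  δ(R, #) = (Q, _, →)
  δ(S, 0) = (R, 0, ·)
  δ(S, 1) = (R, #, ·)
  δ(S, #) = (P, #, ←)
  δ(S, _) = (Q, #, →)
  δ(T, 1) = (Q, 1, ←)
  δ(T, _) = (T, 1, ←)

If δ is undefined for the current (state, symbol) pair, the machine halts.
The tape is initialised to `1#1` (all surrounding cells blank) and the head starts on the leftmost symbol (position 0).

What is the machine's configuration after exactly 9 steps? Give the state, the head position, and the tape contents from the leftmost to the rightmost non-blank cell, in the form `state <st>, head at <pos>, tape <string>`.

state R, head at 2, tape #__#

state=P head=0 tape=_[1]#1   (P,1)→(S,0,←)
state=S head=-1 tape=[_]0#1   (S,_)→(Q,#,→)
state=Q head=0 tape=#[0]#1   (Q,0)→(R,#,·)
state=R head=0 tape=#[#]#1   (R,#)→(Q,_,→)
state=Q head=1 tape=#_[#]1   (Q,#)→(P,1,→)
state=P head=2 tape=#_1[1]   (P,1)→(S,0,←)
state=S head=1 tape=#_[1]0   (S,1)→(R,#,·)
state=R head=1 tape=#_[#]0   (R,#)→(Q,_,→)
state=Q head=2 tape=#__[0]   (Q,0)→(R,#,·)
state=R head=2 tape=#__[#]
After 9 steps: state R, head at 2, tape #__#.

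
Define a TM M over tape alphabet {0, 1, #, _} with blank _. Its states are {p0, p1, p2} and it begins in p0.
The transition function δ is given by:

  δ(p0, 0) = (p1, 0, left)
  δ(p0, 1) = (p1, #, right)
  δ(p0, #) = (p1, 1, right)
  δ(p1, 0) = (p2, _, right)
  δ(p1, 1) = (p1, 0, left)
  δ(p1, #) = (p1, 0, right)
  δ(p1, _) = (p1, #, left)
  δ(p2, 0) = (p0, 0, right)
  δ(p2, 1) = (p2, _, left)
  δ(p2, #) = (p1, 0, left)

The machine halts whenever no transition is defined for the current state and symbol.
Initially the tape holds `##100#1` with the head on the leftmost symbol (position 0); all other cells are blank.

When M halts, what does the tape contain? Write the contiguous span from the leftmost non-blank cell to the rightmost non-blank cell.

state=p0 head=0 tape=[#]#100#1_   (p0,#)→(p1,1,right)
state=p1 head=1 tape=1[#]100#1_   (p1,#)→(p1,0,right)
state=p1 head=2 tape=10[1]00#1_   (p1,1)→(p1,0,left)
state=p1 head=1 tape=1[0]000#1_   (p1,0)→(p2,_,right)
state=p2 head=2 tape=1_[0]00#1_   (p2,0)→(p0,0,right)
state=p0 head=3 tape=1_0[0]0#1_   (p0,0)→(p1,0,left)
state=p1 head=2 tape=1_[0]00#1_   (p1,0)→(p2,_,right)
state=p2 head=3 tape=1__[0]0#1_   (p2,0)→(p0,0,right)
state=p0 head=4 tape=1__0[0]#1_   (p0,0)→(p1,0,left)
state=p1 head=3 tape=1__[0]0#1_   (p1,0)→(p2,_,right)
state=p2 head=4 tape=1___[0]#1_   (p2,0)→(p0,0,right)
state=p0 head=5 tape=1___0[#]1_   (p0,#)→(p1,1,right)
state=p1 head=6 tape=1___01[1]_   (p1,1)→(p1,0,left)
state=p1 head=5 tape=1___0[1]0_   (p1,1)→(p1,0,left)
state=p1 head=4 tape=1___[0]00_   (p1,0)→(p2,_,right)
state=p2 head=5 tape=1____[0]0_   (p2,0)→(p0,0,right)
state=p0 head=6 tape=1____0[0]_   (p0,0)→(p1,0,left)
state=p1 head=5 tape=1____[0]0_   (p1,0)→(p2,_,right)
state=p2 head=6 tape=1_____[0]_   (p2,0)→(p0,0,right)
state=p0 head=7 tape=1_____0[_]
The non-blank tape span at halt is 1_____0.

1_____0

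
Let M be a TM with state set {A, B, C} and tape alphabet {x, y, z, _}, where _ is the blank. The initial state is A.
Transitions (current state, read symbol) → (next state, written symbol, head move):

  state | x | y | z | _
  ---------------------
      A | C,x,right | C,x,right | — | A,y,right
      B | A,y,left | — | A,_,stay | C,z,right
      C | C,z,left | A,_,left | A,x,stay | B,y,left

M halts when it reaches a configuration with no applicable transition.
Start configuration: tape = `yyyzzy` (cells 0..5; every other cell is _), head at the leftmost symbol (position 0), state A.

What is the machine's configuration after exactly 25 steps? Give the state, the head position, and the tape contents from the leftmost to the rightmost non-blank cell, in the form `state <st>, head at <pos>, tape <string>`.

state C, head at -1, tape x_yyyzzy

state=A head=0 tape=__[y]yyzzy   (A,y)→(C,x,right)
state=C head=1 tape=__x[y]yzzy   (C,y)→(A,_,left)
state=A head=0 tape=__[x]_yzzy   (A,x)→(C,x,right)
state=C head=1 tape=__x[_]yzzy   (C,_)→(B,y,left)
state=B head=0 tape=__[x]yyzzy   (B,x)→(A,y,left)
state=A head=-1 tape=_[_]yyyzzy   (A,_)→(A,y,right)
state=A head=0 tape=_y[y]yyzzy   (A,y)→(C,x,right)
state=C head=1 tape=_yx[y]yzzy   (C,y)→(A,_,left)
state=A head=0 tape=_y[x]_yzzy   (A,x)→(C,x,right)
state=C head=1 tape=_yx[_]yzzy   (C,_)→(B,y,left)
state=B head=0 tape=_y[x]yyzzy   (B,x)→(A,y,left)
state=A head=-1 tape=_[y]yyyzzy   (A,y)→(C,x,right)
state=C head=0 tape=_x[y]yyzzy   (C,y)→(A,_,left)
state=A head=-1 tape=_[x]_yyzzy   (A,x)→(C,x,right)
state=C head=0 tape=_x[_]yyzzy   (C,_)→(B,y,left)
state=B head=-1 tape=_[x]yyyzzy   (B,x)→(A,y,left)
state=A head=-2 tape=[_]yyyyzzy   (A,_)→(A,y,right)
state=A head=-1 tape=y[y]yyyzzy   (A,y)→(C,x,right)
state=C head=0 tape=yx[y]yyzzy   (C,y)→(A,_,left)
state=A head=-1 tape=y[x]_yyzzy   (A,x)→(C,x,right)
state=C head=0 tape=yx[_]yyzzy   (C,_)→(B,y,left)
state=B head=-1 tape=y[x]yyyzzy   (B,x)→(A,y,left)
state=A head=-2 tape=[y]yyyyzzy   (A,y)→(C,x,right)
state=C head=-1 tape=x[y]yyyzzy   (C,y)→(A,_,left)
state=A head=-2 tape=[x]_yyyzzy   (A,x)→(C,x,right)
state=C head=-1 tape=x[_]yyyzzy
After 25 steps: state C, head at -1, tape x_yyyzzy.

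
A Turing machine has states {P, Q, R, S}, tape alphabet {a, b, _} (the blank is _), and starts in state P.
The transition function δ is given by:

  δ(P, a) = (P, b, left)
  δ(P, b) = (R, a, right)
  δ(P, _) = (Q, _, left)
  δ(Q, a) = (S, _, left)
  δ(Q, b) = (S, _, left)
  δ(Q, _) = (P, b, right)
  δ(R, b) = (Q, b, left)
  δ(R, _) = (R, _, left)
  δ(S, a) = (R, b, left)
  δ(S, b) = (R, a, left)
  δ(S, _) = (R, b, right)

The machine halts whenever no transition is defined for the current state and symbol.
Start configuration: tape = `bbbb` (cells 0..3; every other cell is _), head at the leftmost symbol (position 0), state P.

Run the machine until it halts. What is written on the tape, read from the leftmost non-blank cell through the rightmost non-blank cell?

P | __[b]bbb   read b → write a, move right, go to R
R | __a[b]bb   read b → write b, move left, go to Q
Q | __[a]bbb   read a → write _, move left, go to S
S | _[_]_bbb   read _ → write b, move right, go to R
R | _b[_]bbb   read _ → write _, move left, go to R
R | _[b]_bbb   read b → write b, move left, go to Q
Q | [_]b_bbb   read _ → write b, move right, go to P
P | b[b]_bbb   read b → write a, move right, go to R
R | ba[_]bbb   read _ → write _, move left, go to R
R | b[a]_bbb
The non-blank tape span at halt is ba_bbb.

ba_bbb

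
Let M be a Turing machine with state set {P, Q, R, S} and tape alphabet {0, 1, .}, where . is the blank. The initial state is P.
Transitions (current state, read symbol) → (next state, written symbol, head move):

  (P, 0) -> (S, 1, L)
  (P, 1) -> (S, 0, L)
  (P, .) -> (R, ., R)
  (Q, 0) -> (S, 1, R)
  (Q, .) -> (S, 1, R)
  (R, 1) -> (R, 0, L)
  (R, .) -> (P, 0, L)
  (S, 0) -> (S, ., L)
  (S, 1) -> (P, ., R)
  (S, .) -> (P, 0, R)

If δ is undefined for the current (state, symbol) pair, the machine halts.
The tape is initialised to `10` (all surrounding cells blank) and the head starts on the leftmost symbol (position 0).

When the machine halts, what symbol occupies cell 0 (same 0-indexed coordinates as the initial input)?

0

state=P head=0 tape=....[1]0   (P,1)→(S,0,L)
state=S head=-1 tape=...[.]00   (S,.)→(P,0,R)
state=P head=0 tape=...0[0]0   (P,0)→(S,1,L)
state=S head=-1 tape=...[0]10   (S,0)→(S,.,L)
state=S head=-2 tape=..[.].10   (S,.)→(P,0,R)
state=P head=-1 tape=..0[.]10   (P,.)→(R,.,R)
state=R head=0 tape=..0.[1]0   (R,1)→(R,0,L)
state=R head=-1 tape=..0[.]00   (R,.)→(P,0,L)
state=P head=-2 tape=..[0]000   (P,0)→(S,1,L)
state=S head=-3 tape=.[.]1000   (S,.)→(P,0,R)
state=P head=-2 tape=.0[1]000   (P,1)→(S,0,L)
state=S head=-3 tape=.[0]0000   (S,0)→(S,.,L)
state=S head=-4 tape=[.].0000   (S,.)→(P,0,R)
state=P head=-3 tape=0[.]0000   (P,.)→(R,.,R)
state=R head=-2 tape=0.[0]000
Cell 0 holds 0 when M halts.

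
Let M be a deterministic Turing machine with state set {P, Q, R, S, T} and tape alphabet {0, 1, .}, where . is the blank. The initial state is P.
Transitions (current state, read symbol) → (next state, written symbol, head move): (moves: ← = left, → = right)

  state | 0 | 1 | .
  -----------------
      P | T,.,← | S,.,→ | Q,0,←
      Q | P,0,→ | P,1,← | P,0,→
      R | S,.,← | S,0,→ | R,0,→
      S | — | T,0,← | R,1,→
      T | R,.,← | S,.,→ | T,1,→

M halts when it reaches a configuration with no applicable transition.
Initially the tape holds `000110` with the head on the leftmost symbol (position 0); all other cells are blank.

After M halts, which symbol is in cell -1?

P | ..[0]00110   read 0 → write ., move ←, go to T
T | .[.].00110   read . → write 1, move →, go to T
T | .1[.]00110   read . → write 1, move →, go to T
T | .11[0]0110   read 0 → write ., move ←, go to R
R | .1[1].0110   read 1 → write 0, move →, go to S
S | .10[.]0110   read . → write 1, move →, go to R
R | .101[0]110   read 0 → write ., move ←, go to S
S | .10[1].110   read 1 → write 0, move ←, go to T
T | .1[0]0.110   read 0 → write ., move ←, go to R
R | .[1].0.110   read 1 → write 0, move →, go to S
S | .0[.]0.110   read . → write 1, move →, go to R
R | .01[0].110   read 0 → write ., move ←, go to S
S | .0[1]..110   read 1 → write 0, move ←, go to T
T | .[0]0..110   read 0 → write ., move ←, go to R
R | [.].0..110   read . → write 0, move →, go to R
R | 0[.]0..110   read . → write 0, move →, go to R
R | 00[0]..110   read 0 → write ., move ←, go to S
S | 0[0]...110
Cell -1 holds 0 when M halts.

0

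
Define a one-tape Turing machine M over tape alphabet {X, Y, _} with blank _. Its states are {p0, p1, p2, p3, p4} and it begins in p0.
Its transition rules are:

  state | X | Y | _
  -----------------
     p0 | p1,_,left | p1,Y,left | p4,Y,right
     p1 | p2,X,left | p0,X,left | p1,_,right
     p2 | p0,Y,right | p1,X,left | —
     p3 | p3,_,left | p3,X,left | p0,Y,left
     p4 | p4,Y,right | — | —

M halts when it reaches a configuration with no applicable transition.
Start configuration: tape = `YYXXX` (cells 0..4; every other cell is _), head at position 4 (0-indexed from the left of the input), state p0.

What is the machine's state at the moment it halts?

p4

state=p0 head=4 tape=_YYXX[X]   (p0,X)→(p1,_,left)
state=p1 head=3 tape=_YYX[X]_   (p1,X)→(p2,X,left)
state=p2 head=2 tape=_YY[X]X_   (p2,X)→(p0,Y,right)
state=p0 head=3 tape=_YYY[X]_   (p0,X)→(p1,_,left)
state=p1 head=2 tape=_YY[Y]__   (p1,Y)→(p0,X,left)
state=p0 head=1 tape=_Y[Y]X__   (p0,Y)→(p1,Y,left)
state=p1 head=0 tape=_[Y]YX__   (p1,Y)→(p0,X,left)
state=p0 head=-1 tape=[_]XYX__   (p0,_)→(p4,Y,right)
state=p4 head=0 tape=Y[X]YX__   (p4,X)→(p4,Y,right)
state=p4 head=1 tape=YY[Y]X__
No transition is defined for (p4, Y); M halts in state p4.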